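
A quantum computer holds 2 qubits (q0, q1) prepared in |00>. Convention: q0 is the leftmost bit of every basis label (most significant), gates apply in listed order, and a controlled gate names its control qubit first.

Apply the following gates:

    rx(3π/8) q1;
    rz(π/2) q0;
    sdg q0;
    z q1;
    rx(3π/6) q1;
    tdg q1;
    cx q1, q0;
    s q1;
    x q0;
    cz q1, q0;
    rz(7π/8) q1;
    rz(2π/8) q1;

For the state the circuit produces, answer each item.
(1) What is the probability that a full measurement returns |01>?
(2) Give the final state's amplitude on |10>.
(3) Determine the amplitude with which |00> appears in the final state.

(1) The probability of measuring |01> is 1/2 - sqrt(sqrt(2) + 2)/4.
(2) |10> carries amplitude -exp(3*I*pi/16)*cos(pi/16) in the final state.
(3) The amplitude on |00> is 0.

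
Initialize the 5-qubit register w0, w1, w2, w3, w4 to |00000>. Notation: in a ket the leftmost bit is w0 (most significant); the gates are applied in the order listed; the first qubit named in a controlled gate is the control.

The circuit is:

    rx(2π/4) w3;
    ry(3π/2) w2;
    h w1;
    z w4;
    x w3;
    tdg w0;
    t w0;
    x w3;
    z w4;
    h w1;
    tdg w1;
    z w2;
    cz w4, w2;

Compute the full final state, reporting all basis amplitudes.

The resulting statevector has amplitude -1/2 on |00000>, I/2 on |00010>, -1/2 on |00100>, I/2 on |00110>, and 0 on every other basis state.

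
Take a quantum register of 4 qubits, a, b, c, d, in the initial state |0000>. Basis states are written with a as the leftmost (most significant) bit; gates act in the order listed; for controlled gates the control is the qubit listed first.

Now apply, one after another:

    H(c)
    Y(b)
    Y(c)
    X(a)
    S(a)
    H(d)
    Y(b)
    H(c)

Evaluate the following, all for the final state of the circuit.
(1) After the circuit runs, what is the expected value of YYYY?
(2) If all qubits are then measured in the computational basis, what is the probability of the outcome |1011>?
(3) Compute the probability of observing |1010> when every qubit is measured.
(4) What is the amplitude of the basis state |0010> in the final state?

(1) In the final state, YYYY has expectation 0.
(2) The probability of measuring |1011> is 1/2.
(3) A full measurement returns |1010> with probability 1/2.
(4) The final state's coefficient on |0010> equals 0.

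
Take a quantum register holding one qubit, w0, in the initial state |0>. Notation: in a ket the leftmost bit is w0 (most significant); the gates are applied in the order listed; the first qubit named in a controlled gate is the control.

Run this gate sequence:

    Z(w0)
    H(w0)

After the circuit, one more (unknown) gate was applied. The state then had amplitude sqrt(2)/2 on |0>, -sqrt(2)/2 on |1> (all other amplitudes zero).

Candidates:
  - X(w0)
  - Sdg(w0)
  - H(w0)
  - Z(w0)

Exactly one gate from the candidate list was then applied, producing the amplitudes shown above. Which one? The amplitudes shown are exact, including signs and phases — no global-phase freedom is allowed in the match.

The unique candidate consistent with the amplitudes is Z(w0).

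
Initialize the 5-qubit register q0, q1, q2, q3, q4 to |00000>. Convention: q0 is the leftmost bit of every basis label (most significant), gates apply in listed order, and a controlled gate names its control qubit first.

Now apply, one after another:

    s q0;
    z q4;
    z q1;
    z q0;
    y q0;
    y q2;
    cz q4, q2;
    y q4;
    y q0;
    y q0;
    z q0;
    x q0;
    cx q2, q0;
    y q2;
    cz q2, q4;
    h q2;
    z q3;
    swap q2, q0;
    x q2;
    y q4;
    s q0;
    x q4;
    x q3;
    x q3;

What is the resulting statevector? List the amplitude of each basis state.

After the circuit, the state carries amplitude -sqrt(2)*I/2 on |00001>, sqrt(2)/2 on |10001>, and 0 on every other basis state.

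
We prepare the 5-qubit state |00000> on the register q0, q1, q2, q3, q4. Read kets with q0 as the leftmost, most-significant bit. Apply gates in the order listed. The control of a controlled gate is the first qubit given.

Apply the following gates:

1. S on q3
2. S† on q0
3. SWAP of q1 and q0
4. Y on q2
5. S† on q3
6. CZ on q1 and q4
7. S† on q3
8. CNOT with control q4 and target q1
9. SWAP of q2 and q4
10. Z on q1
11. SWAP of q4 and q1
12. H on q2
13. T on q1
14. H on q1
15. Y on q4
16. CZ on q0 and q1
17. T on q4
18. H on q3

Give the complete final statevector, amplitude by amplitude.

The resulting statevector has amplitude -sqrt(2)*I/4 on |00001>, -sqrt(2)*I/4 on |00011>, -sqrt(2)*I/4 on |00101>, -sqrt(2)*I/4 on |00111>, sqrt(2)*I/4 on |01001>, sqrt(2)*I/4 on |01011>, sqrt(2)*I/4 on |01101>, sqrt(2)*I/4 on |01111>, and 0 on every other basis state.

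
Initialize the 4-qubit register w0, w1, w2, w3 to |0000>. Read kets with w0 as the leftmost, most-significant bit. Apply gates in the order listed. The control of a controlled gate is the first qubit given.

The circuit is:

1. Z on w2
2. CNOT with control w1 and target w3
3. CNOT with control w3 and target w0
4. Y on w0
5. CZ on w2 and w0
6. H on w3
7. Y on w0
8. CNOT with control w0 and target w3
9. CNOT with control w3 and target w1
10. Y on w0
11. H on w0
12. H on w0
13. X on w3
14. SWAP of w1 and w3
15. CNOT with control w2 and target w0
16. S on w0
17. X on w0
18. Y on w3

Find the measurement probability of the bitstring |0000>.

A full measurement returns |0000> with probability 1/2.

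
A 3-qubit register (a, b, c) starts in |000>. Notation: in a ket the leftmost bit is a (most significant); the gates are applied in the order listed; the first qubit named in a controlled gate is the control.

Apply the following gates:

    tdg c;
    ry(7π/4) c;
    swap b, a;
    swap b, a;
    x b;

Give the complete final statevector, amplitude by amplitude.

After the circuit, the state carries amplitude -sqrt(sqrt(2) + 2)/2 on |010>, sqrt(2 - sqrt(2))/2 on |011>, and 0 on every other basis state. Key observation: gates 3-4 undo each other exactly, leaving only the rest of the circuit to track.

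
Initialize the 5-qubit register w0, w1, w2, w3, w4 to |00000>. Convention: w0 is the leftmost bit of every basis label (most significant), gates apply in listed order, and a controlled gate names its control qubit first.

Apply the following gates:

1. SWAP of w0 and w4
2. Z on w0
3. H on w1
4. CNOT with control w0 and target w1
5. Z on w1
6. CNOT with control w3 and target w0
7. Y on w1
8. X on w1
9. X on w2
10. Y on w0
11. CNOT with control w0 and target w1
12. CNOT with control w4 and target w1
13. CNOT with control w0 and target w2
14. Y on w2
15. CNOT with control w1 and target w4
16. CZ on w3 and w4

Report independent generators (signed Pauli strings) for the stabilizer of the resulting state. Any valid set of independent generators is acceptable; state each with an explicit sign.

One valid set of independent stabilizer generators is +IXIIX, -ZIIII, +IZIIZ, -IIZII, +IIIZI (any independent generating set of the same group is equally correct).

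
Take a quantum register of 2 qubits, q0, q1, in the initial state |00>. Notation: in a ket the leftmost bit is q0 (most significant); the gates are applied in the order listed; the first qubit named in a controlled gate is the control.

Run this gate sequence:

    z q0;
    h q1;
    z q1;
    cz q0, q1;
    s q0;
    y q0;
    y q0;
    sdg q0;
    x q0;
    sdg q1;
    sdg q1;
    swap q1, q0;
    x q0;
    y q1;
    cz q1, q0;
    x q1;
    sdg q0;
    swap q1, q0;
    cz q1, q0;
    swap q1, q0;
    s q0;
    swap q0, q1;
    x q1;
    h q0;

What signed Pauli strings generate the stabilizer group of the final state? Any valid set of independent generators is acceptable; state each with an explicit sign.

The stabilizer group can be generated by -XI, -IX, among other valid generating sets. Key observation: gates 5-8 undo each other exactly, leaving only the rest of the circuit to track.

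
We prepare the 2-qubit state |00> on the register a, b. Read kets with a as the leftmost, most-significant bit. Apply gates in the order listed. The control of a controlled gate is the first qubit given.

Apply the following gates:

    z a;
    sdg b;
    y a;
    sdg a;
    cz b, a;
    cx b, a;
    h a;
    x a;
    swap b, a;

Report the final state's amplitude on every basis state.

The final amplitudes are -sqrt(2)/2 on |00>, sqrt(2)/2 on |01>, 0 on |10>, 0 on |11>.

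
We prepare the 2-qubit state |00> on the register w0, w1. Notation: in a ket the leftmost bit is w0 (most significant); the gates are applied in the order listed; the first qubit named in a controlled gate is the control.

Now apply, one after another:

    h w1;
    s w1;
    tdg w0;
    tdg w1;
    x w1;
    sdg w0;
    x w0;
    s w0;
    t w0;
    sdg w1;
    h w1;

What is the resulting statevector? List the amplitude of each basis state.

After the circuit, the state carries amplitude 0 on |00>, 0 on |01>, -1/2 + exp(I*pi/4)/2 on |10>, -1/2 - exp(I*pi/4)/2 on |11>.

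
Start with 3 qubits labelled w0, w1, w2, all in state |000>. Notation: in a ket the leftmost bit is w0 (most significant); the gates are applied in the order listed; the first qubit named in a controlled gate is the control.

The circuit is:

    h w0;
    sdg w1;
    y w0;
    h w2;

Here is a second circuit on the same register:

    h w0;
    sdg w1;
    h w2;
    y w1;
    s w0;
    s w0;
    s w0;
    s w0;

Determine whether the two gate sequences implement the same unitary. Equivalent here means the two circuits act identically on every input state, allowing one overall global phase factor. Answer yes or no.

No, they are not equivalent — no single phase factor reconciles the two unitaries.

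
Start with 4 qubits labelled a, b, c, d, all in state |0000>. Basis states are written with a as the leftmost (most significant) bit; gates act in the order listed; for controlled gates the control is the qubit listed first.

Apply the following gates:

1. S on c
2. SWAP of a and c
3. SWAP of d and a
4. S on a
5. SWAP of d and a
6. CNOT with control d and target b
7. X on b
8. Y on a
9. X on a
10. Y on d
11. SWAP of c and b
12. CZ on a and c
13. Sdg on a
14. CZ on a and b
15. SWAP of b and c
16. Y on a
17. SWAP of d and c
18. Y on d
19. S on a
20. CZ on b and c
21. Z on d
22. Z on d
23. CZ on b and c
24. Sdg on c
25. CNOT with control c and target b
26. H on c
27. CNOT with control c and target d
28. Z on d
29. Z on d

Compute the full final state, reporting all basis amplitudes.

The resulting statevector has amplitude sqrt(2)/2 on |1001>, -sqrt(2)/2 on |1010>, and 0 on every other basis state. Key observation: gates 20-23 undo each other exactly, leaving only the rest of the circuit to track.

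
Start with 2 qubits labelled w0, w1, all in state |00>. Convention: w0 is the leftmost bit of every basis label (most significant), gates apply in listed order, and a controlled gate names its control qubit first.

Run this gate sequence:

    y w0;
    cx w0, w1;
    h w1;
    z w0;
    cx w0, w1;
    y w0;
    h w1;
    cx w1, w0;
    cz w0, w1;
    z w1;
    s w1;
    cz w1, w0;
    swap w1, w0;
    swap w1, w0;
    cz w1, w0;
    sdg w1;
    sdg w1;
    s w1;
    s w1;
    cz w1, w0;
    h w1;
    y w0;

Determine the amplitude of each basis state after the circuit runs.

The resulting statevector has amplitude -sqrt(2)/2 on |00>, sqrt(2)/2 on |01>, 0 on |10>, 0 on |11>. Key observation: the block from step 15 through step 20 cancels to the identity and can be dropped.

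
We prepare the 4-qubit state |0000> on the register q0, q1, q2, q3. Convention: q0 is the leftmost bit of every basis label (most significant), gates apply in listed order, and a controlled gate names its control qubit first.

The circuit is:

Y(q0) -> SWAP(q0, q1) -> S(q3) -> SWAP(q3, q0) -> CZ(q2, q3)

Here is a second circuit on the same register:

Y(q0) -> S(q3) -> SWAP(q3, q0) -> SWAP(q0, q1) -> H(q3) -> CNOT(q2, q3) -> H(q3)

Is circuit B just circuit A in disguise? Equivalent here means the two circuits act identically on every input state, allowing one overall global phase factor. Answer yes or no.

No: there is an input state on which the two circuits produce genuinely different outputs (not merely differing by a phase).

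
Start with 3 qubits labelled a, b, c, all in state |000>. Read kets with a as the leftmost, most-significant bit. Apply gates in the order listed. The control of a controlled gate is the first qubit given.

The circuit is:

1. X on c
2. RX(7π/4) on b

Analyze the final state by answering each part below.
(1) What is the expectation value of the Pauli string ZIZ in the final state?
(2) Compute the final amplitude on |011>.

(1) The expectation value of ZIZ is -1.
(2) |011> carries amplitude -I*sqrt(2 - sqrt(2))/2 in the final state.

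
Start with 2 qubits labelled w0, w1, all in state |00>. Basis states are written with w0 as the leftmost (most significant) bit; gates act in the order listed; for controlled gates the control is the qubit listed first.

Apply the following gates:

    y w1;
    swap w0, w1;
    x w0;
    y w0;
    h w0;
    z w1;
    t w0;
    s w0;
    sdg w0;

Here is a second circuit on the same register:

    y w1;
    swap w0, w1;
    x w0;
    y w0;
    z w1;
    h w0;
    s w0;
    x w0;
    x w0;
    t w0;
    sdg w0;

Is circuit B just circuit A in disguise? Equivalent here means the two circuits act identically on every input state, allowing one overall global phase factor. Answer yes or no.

Yes: on every input state the two circuits agree up to one overall phase factor.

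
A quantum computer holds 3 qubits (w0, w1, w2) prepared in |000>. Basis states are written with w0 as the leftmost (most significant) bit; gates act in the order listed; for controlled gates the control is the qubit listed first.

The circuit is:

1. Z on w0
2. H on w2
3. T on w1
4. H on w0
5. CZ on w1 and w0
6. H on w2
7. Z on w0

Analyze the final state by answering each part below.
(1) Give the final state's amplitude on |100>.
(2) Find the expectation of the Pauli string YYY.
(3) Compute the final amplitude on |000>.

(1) The final state's coefficient on |100> equals -sqrt(2)/2.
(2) In the final state, YYY has expectation 0.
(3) |000> carries amplitude sqrt(2)/2 in the final state.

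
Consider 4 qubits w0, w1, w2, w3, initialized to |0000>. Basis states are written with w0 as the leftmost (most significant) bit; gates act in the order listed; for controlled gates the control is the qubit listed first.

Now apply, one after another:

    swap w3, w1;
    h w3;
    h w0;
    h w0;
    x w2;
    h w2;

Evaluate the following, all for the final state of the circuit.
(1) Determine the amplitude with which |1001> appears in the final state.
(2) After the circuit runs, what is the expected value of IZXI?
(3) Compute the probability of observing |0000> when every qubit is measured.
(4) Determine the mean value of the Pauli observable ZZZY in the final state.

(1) The amplitude on |1001> is 0. Key observation: the block from step 3 through step 4 cancels to the identity and can be dropped.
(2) The expectation value of IZXI is -1.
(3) Outcome |0000> occurs with probability 1/4.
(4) The observable ZZZY averages to 0.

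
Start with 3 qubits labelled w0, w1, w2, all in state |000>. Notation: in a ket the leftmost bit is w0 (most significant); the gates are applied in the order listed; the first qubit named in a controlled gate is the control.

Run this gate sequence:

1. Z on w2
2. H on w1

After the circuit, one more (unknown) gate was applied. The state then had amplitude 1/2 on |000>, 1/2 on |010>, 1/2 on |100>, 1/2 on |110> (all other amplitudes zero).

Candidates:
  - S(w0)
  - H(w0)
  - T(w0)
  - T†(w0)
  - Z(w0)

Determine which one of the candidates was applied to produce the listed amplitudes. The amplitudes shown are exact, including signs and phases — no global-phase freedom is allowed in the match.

The unique candidate consistent with the amplitudes is H(w0).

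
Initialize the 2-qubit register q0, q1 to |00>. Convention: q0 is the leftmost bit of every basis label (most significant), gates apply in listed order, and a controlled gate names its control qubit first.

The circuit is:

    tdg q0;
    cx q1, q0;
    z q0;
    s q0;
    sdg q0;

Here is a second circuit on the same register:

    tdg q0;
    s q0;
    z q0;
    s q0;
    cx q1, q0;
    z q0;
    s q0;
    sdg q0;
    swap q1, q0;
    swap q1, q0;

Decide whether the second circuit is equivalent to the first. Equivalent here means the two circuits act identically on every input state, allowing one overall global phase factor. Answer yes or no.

Yes: on every input state the two circuits agree up to one overall phase factor.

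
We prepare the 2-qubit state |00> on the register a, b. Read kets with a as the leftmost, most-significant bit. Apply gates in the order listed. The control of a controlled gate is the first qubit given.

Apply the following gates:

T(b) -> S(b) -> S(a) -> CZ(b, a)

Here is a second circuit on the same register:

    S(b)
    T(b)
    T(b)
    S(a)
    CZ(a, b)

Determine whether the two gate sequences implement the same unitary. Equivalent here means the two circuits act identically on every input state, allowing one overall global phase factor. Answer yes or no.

No: there is an input state on which the two circuits produce genuinely different outputs (not merely differing by a phase).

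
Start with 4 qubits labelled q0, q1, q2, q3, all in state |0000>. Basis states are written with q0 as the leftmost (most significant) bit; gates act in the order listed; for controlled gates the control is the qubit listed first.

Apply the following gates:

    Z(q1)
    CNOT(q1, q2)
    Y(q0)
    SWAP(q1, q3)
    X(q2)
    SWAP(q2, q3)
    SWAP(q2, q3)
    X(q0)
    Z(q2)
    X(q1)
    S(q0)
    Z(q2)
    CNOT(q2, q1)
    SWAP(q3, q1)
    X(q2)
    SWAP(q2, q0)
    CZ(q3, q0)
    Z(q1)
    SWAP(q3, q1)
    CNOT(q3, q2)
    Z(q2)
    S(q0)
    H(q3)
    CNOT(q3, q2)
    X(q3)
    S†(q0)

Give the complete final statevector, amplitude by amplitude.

After the circuit, the state carries amplitude sqrt(2)*I/2 on |0001>, sqrt(2)*I/2 on |0010>, and 0 on every other basis state. Key observation: the block from step 6 through step 7 cancels to the identity and can be dropped.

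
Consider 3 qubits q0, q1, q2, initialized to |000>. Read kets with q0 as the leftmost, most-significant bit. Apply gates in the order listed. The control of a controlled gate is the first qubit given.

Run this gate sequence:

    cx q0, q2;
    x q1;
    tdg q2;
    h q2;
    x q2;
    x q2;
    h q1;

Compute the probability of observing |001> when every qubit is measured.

The probability of measuring |001> is 1/4.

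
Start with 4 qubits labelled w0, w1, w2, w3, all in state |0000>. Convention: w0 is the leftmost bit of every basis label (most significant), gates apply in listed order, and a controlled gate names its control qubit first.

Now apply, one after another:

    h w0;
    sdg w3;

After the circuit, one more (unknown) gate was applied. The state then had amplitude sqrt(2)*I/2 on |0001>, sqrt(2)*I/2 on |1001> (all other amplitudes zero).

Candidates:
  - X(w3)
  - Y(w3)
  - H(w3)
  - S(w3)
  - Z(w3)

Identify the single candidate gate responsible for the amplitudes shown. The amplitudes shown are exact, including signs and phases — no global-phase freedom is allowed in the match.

The applied gate was Y(w3).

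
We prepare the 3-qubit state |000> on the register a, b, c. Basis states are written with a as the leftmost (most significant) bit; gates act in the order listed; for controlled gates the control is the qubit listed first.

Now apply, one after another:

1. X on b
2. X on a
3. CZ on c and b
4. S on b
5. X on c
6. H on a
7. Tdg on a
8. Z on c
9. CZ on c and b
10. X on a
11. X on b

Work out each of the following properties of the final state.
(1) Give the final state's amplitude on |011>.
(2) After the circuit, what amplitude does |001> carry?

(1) |011> carries amplitude 0 in the final state.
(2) The amplitude on |001> is -sqrt(2)*exp(I*pi/4)/2.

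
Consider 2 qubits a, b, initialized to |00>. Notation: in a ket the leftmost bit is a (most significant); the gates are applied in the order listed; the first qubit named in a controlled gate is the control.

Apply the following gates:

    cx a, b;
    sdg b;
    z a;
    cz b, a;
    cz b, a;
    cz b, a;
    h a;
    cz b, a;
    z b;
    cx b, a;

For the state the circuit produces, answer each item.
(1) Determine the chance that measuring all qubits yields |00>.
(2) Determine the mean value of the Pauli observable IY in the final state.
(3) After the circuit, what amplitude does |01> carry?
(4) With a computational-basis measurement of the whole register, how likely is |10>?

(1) Outcome |00> occurs with probability 1/2.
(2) The expectation value of IY is 0.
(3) The final state's coefficient on |01> equals 0.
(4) The probability of measuring |10> is 1/2.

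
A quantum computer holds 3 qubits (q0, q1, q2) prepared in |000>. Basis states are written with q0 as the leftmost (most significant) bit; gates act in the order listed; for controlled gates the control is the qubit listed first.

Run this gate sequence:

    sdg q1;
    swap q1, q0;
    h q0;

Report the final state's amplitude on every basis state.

The final amplitudes are sqrt(2)/2 on |000>, sqrt(2)/2 on |100>, and 0 on every other basis state.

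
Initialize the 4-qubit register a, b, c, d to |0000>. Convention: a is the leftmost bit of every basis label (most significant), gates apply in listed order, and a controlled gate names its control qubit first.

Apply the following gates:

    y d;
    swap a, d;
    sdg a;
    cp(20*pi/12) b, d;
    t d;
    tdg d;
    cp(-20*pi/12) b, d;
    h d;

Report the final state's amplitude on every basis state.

After the circuit, the state carries amplitude sqrt(2)/2 on |1000>, sqrt(2)/2 on |1001>, and 0 on every other basis state. Key observation: steps 4-7 multiply out to the identity, so the circuit reduces to the remaining gates.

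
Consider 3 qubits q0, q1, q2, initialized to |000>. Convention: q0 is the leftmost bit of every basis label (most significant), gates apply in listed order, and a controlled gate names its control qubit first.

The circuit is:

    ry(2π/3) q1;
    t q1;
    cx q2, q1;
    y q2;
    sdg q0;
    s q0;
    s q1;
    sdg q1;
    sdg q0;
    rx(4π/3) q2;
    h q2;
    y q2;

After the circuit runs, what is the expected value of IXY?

In the final state, IXY has expectation 3*sqrt(2)/8. Key observation: steps 6-9 multiply out to the identity, so the circuit reduces to the remaining gates.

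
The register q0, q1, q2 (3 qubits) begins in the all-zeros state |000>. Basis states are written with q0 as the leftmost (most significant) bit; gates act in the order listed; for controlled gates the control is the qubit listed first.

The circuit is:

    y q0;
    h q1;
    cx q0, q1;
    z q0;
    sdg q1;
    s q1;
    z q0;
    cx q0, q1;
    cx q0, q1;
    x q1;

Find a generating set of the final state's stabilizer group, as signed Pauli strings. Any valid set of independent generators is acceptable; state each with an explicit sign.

The stabilizer group can be generated by +IXI, -ZII, +IIZ, among other valid generating sets. Key observation: the block from step 3 through step 8 cancels to the identity and can be dropped.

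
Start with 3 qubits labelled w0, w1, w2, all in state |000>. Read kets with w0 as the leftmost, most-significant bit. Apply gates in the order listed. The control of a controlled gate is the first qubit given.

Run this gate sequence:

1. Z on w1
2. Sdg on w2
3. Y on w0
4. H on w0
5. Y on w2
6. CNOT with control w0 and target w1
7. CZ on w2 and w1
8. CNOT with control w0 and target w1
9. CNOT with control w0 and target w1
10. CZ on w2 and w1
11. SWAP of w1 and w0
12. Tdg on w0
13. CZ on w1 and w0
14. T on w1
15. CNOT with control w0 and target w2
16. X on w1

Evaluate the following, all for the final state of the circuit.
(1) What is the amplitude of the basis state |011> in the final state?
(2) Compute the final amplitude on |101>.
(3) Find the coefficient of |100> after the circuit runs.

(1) |011> carries amplitude -sqrt(2)/2 in the final state. Key observation: steps 7-10 multiply out to the identity, so the circuit reduces to the remaining gates.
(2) |101> carries amplitude 0 in the final state.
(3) |100> carries amplitude -sqrt(2)/2 in the final state.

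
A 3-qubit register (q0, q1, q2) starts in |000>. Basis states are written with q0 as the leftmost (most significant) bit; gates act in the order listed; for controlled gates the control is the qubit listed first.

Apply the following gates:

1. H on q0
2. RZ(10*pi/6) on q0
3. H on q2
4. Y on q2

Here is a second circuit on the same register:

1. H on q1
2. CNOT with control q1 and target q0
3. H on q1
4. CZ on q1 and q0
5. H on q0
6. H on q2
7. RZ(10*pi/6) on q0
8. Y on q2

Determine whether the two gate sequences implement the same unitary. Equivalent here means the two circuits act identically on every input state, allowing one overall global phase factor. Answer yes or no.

No: there is an input state on which the two circuits produce genuinely different outputs (not merely differing by a phase).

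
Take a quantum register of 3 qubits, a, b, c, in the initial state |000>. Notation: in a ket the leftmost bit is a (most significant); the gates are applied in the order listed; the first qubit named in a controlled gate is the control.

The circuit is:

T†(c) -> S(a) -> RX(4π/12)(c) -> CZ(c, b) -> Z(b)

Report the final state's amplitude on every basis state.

The final amplitudes are sqrt(3)/2 on |000>, -I/2 on |001>, and 0 on every other basis state.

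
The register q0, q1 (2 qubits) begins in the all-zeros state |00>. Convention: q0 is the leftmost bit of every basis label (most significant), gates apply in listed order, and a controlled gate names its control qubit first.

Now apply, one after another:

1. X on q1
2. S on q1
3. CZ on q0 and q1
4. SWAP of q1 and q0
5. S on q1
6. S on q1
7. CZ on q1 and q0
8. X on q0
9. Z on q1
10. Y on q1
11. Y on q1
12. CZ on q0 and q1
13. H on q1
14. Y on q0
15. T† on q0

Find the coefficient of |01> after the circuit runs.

The amplitude on |01> is 0.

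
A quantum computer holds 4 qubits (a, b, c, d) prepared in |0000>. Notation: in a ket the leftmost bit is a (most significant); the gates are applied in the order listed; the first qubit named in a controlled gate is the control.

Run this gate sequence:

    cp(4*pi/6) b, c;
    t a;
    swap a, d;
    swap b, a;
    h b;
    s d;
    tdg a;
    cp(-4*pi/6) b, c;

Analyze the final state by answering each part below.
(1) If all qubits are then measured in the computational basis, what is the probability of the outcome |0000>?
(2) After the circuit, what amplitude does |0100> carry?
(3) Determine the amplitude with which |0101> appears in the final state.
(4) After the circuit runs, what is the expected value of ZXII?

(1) A full measurement returns |0000> with probability 1/2.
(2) |0100> carries amplitude sqrt(2)/2 in the final state.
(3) The amplitude on |0101> is 0.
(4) The observable ZXII averages to 1.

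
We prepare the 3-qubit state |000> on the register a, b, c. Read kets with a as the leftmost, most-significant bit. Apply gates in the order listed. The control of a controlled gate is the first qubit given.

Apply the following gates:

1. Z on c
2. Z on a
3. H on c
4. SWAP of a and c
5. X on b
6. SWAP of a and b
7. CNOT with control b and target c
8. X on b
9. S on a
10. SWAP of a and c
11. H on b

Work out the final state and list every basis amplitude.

The final amplitudes are 0 on |000>, I/2 on |001>, 0 on |010>, -I/2 on |011>, 0 on |100>, I/2 on |101>, 0 on |110>, I/2 on |111>.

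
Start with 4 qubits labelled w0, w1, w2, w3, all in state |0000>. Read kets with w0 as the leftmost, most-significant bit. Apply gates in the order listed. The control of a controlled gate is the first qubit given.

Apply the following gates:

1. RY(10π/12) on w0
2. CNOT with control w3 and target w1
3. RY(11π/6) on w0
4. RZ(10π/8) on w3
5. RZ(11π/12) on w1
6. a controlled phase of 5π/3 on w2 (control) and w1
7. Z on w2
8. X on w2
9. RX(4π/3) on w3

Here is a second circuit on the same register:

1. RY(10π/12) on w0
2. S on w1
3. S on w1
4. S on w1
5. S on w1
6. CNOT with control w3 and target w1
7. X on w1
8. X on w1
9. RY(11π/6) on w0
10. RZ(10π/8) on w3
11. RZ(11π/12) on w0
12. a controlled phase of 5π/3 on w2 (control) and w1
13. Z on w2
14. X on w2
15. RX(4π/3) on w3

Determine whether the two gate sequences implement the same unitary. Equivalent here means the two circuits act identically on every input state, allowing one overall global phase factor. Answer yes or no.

No: there is an input state on which the two circuits produce genuinely different outputs (not merely differing by a phase).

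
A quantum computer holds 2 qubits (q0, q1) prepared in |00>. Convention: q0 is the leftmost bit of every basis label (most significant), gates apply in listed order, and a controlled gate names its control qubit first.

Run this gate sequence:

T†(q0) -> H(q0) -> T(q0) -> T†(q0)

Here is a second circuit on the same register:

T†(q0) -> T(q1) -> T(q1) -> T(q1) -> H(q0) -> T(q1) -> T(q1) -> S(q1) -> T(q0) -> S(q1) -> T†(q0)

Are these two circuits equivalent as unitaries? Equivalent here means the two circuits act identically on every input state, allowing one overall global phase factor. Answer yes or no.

No — the two circuits implement different unitaries, even allowing a global phase.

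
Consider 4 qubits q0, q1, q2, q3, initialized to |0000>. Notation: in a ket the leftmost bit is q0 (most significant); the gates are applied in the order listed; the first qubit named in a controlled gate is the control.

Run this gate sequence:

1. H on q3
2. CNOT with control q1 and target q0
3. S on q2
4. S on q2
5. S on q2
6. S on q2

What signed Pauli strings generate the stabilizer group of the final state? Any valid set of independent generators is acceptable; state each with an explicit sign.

The stabilizer group can be generated by +IIIX, +ZIII, +IZII, +IIZI, among other valid generating sets. Key observation: gates 3-6 undo each other exactly, leaving only the rest of the circuit to track.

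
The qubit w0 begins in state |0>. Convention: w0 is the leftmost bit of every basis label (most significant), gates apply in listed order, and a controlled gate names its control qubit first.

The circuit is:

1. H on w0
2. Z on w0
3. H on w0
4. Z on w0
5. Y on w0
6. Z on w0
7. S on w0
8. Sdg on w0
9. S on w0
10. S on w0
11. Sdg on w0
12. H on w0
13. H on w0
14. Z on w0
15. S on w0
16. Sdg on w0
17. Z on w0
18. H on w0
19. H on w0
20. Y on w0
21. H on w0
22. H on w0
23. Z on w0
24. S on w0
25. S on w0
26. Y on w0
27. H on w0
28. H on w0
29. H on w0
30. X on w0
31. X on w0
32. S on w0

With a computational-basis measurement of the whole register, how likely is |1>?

A full measurement returns |1> with probability 1/2. Key observation: the block from step 12 through step 19 cancels to the identity and can be dropped.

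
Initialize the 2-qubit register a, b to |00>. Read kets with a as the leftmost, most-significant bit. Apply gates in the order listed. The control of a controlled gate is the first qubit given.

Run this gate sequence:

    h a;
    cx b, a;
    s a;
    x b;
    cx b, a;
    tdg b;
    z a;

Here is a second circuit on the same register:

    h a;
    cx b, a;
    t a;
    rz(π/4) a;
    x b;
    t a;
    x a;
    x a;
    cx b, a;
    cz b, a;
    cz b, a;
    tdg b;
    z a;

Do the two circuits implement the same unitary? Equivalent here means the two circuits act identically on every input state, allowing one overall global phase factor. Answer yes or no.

No: there is an input state on which the two circuits produce genuinely different outputs (not merely differing by a phase).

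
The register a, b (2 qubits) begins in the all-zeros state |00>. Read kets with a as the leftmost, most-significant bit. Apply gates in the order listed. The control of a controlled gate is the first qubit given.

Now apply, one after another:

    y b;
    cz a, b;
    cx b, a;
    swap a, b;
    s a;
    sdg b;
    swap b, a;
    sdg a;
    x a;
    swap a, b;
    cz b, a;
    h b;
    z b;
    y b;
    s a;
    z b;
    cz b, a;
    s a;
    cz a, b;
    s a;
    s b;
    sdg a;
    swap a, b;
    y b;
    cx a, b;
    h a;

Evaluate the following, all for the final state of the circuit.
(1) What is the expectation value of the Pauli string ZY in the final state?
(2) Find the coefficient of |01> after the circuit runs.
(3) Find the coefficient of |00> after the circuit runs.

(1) In the final state, ZY has expectation -1.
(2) The final state's coefficient on |01> equals I/2.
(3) |00> carries amplitude -1/2 in the final state.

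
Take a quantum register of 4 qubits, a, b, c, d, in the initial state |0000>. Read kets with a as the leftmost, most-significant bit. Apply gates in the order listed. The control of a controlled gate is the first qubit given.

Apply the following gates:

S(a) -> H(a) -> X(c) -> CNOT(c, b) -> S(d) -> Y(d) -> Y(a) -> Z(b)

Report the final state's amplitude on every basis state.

The final amplitudes are -sqrt(2)/2 on |0111>, sqrt(2)/2 on |1111>, and 0 on every other basis state.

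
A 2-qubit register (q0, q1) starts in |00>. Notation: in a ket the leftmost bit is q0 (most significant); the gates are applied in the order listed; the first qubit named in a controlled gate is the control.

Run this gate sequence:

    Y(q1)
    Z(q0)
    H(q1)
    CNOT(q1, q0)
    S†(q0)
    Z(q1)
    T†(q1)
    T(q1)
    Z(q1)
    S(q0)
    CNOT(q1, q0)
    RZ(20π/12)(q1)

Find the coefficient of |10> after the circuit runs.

The final state's coefficient on |10> equals 0. Key observation: the block from step 4 through step 11 cancels to the identity and can be dropped.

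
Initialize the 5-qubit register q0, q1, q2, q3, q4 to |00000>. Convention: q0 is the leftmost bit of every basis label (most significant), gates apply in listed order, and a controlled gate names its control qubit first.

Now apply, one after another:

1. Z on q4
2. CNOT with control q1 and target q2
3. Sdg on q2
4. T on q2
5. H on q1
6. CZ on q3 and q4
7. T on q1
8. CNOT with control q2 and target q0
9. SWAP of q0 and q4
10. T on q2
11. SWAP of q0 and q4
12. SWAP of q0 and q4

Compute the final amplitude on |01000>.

The amplitude on |01000> is sqrt(2)*exp(I*pi/4)/2.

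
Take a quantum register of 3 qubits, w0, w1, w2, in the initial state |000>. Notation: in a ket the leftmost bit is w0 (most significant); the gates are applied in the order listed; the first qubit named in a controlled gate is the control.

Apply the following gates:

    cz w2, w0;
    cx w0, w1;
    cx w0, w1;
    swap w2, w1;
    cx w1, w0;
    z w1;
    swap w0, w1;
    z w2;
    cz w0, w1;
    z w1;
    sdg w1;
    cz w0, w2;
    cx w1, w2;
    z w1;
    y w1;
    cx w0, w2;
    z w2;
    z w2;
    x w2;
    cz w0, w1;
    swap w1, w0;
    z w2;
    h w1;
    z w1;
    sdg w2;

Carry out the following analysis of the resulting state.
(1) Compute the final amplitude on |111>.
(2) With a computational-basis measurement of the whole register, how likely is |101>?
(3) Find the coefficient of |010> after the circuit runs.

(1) |111> carries amplitude sqrt(2)/2 in the final state.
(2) A full measurement returns |101> with probability 1/2.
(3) |010> carries amplitude 0 in the final state.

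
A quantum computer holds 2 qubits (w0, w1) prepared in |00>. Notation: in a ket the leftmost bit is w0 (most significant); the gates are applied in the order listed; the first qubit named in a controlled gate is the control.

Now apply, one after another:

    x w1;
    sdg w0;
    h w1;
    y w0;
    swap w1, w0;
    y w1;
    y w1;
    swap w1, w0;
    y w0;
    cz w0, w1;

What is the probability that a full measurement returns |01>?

The probability of measuring |01> is 1/2. Key observation: gates 4-9 undo each other exactly, leaving only the rest of the circuit to track.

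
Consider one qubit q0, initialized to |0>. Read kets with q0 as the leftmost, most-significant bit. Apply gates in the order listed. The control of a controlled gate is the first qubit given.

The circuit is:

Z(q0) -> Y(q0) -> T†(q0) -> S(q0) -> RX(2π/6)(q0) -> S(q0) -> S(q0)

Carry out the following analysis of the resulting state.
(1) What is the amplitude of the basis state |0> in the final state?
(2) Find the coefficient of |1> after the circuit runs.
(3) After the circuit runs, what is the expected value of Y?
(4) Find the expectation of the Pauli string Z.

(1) The final state's coefficient on |0> equals exp(I*pi/4)/2.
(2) The amplitude on |1> is -sqrt(3)*exp(3*I*pi/4)/2.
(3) The observable Y averages to -sqrt(3)/2.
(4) The observable Z averages to -1/2.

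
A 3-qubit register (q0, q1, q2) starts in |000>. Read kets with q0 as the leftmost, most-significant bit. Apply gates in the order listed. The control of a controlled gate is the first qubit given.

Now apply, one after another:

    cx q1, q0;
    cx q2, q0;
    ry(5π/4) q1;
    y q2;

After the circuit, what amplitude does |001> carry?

The amplitude on |001> is -I*sqrt(2 - sqrt(2))/2.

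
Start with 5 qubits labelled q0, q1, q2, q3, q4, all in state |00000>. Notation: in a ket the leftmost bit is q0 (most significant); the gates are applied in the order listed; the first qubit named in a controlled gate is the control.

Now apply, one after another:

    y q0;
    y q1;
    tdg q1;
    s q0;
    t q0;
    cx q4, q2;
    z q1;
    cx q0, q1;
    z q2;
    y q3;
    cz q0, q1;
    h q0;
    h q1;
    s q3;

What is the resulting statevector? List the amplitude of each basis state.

After the circuit, the state carries amplitude -I/2 on |00010>, -I/2 on |01010>, I/2 on |10010>, I/2 on |11010>, and 0 on every other basis state.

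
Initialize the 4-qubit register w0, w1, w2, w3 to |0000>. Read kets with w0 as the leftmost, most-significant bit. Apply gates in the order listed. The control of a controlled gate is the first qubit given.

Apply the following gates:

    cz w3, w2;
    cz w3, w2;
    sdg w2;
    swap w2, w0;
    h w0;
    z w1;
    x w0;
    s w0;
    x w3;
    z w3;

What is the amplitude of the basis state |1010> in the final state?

|1010> carries amplitude 0 in the final state. Key observation: the block from step 1 through step 2 cancels to the identity and can be dropped.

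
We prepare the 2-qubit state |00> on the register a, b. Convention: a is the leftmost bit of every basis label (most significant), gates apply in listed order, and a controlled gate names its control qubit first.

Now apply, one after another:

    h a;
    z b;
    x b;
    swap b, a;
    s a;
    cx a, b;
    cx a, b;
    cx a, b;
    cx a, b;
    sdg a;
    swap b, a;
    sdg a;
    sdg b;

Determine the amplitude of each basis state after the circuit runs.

The final amplitudes are 0 on |00>, -sqrt(2)*I/2 on |01>, 0 on |10>, -sqrt(2)/2 on |11>.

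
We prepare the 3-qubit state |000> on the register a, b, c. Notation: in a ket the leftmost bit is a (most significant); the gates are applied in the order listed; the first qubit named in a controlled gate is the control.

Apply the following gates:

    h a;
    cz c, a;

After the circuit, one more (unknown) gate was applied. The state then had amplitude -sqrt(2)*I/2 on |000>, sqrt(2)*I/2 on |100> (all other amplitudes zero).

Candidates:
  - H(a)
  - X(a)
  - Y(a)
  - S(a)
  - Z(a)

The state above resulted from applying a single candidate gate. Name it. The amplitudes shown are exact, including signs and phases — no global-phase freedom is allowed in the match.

The unique candidate consistent with the amplitudes is Y(a).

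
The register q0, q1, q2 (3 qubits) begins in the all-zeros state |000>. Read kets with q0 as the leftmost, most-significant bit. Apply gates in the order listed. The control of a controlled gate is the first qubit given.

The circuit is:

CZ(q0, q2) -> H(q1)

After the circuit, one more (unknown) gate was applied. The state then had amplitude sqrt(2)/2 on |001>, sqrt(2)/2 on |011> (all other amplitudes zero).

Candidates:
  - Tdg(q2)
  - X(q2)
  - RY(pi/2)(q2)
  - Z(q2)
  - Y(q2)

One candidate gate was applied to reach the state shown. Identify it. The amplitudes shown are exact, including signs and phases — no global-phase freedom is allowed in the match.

The applied gate was X(q2).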